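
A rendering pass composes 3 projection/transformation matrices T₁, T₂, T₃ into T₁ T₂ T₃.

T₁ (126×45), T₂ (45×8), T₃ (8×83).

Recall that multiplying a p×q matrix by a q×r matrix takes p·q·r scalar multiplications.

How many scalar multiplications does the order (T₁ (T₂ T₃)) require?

(T₂ T₃): 45×8 by 8×83 → 45×83, cost 45·8·83 = 29880
(T₁ (T₂ T₃)): 126×45 by 45×83 → 126×83, cost 126·45·83 = 470610; cumulative 500490
Total: 500490 scalar multiplications.

500490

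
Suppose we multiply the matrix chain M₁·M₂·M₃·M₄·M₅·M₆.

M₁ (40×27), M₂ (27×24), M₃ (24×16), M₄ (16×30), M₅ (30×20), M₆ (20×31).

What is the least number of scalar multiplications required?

Adjacent pairs: M₁M₂ = 40·27·24 = 25920; M₂M₃ = 27·24·16 = 10368; M₃M₄ = 24·16·30 = 11520; M₄M₅ = 16·30·20 = 9600; M₅M₆ = 30·20·31 = 18600.
Length 3: M₁..M₃: k=1: 0+10368+40·27·16=27648; k=2: 25920+0+40·24·16=41280 → min 27648 | M₂..M₄: k=2: 0+11520+27·24·30=30960; k=3: 10368+0+27·16·30=23328 → min 23328 | M₃..M₅: k=3: 0+9600+24·16·20=17280; k=4: 11520+0+24·30·20=25920 → min 17280 | M₄..M₆: k=4: 0+18600+16·30·31=33480; k=5: 9600+0+16·20·31=19520 → min 19520.
Length 4: M₁..M₄: k=1: 0+23328+40·27·30=55728; k=2: 25920+11520+40·24·30=66240; k=3: 27648+0+40·16·30=46848 → min 46848 | M₂..M₅: k=2: 0+17280+27·24·20=30240; k=3: 10368+9600+27·16·20=28608; k=4: 23328+0+27·30·20=39528 → min 28608 | M₃..M₆: k=3: 0+19520+24·16·31=31424; k=4: 11520+18600+24·30·31=52440; k=5: 17280+0+24·20·31=32160 → min 31424.
Length 5: M₁..M₅: k=1: 0+28608+40·27·20=50208; k=2: 25920+17280+40·24·20=62400; k=3: 27648+9600+40·16·20=50048; k=4: 46848+0+40·30·20=70848 → min 50048 | M₂..M₆: k=2: 0+31424+27·24·31=51512; k=3: 10368+19520+27·16·31=43280; k=4: 23328+18600+27·30·31=67038; k=5: 28608+0+27·20·31=45348 → min 43280.
Length 6: M₁..M₆: k=1: 0+43280+40·27·31=76760; k=2: 25920+31424+40·24·31=87104; k=3: 27648+19520+40·16·31=67008; k=4: 46848+18600+40·30·31=102648; k=5: 50048+0+40·20·31=74848 → min 67008.
Optimal order: ((M₁·(M₂·M₃))·((M₄·M₅)·M₆)) with cost 67008.

67008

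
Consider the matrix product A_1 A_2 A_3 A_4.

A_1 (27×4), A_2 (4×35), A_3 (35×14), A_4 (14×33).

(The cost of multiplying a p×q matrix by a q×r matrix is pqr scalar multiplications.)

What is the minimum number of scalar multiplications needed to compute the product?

7372

Adjacent pairs: A_1A_2 = 27·4·35 = 3780; A_2A_3 = 4·35·14 = 1960; A_3A_4 = 35·14·33 = 16170.
Length 3: A_1..A_3: k=1: 0+1960+27·4·14=3472; k=2: 3780+0+27·35·14=17010 → min 3472 | A_2..A_4: k=2: 0+16170+4·35·33=20790; k=3: 1960+0+4·14·33=3808 → min 3808.
Length 4: A_1..A_4: k=1: 0+3808+27·4·33=7372; k=2: 3780+16170+27·35·33=51135; k=3: 3472+0+27·14·33=15946 → min 7372.
Optimal order: (A_1 ((A_2 A_3) A_4)) with cost 7372.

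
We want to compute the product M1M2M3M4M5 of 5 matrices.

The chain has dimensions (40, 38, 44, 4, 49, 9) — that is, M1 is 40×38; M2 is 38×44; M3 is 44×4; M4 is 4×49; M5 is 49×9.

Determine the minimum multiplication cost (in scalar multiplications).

Adjacent pairs: M1M2 = 40·38·44 = 66880; M2M3 = 38·44·4 = 6688; M3M4 = 44·4·49 = 8624; M4M5 = 4·49·9 = 1764.
Length 3: M1..M3: k=1: 0+6688+40·38·4=12768; k=2: 66880+0+40·44·4=73920 → min 12768 | M2..M4: k=2: 0+8624+38·44·49=90552; k=3: 6688+0+38·4·49=14136 → min 14136 | M3..M5: k=3: 0+1764+44·4·9=3348; k=4: 8624+0+44·49·9=28028 → min 3348.
Length 4: M1..M4: k=1: 0+14136+40·38·49=88616; k=2: 66880+8624+40·44·49=161744; k=3: 12768+0+40·4·49=20608 → min 20608 | M2..M5: k=2: 0+3348+38·44·9=18396; k=3: 6688+1764+38·4·9=9820; k=4: 14136+0+38·49·9=30894 → min 9820.
Length 5: M1..M5: k=1: 0+9820+40·38·9=23500; k=2: 66880+3348+40·44·9=86068; k=3: 12768+1764+40·4·9=15972; k=4: 20608+0+40·49·9=38248 → min 15972.
Optimal order: ((M1(M2M3))(M4M5)) with cost 15972.

15972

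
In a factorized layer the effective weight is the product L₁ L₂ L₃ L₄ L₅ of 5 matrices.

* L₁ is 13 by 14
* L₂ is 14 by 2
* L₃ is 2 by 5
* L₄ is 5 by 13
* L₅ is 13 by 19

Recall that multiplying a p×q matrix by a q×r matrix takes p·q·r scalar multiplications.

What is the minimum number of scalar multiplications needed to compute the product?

Adjacent pairs: L₁L₂ = 13·14·2 = 364; L₂L₃ = 14·2·5 = 140; L₃L₄ = 2·5·13 = 130; L₄L₅ = 5·13·19 = 1235.
Length 3: L₁..L₃: k=1: 0+140+13·14·5=1050; k=2: 364+0+13·2·5=494 → min 494 | L₂..L₄: k=2: 0+130+14·2·13=494; k=3: 140+0+14·5·13=1050 → min 494 | L₃..L₅: k=3: 0+1235+2·5·19=1425; k=4: 130+0+2·13·19=624 → min 624.
Length 4: L₁..L₄: k=1: 0+494+13·14·13=2860; k=2: 364+130+13·2·13=832; k=3: 494+0+13·5·13=1339 → min 832 | L₂..L₅: k=2: 0+624+14·2·19=1156; k=3: 140+1235+14·5·19=2705; k=4: 494+0+14·13·19=3952 → min 1156.
Length 5: L₁..L₅: k=1: 0+1156+13·14·19=4614; k=2: 364+624+13·2·19=1482; k=3: 494+1235+13·5·19=2964; k=4: 832+0+13·13·19=4043 → min 1482.
Optimal order: ((L₁ L₂) ((L₃ L₄) L₅)) with cost 1482.

1482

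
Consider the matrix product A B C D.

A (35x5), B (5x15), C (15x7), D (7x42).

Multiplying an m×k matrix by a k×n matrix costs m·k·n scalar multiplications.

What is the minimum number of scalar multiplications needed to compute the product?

Adjacent pairs: AB = 35·5·15 = 2625; BC = 5·15·7 = 525; CD = 15·7·42 = 4410.
Length 3: A..C: k=1: 0+525+35·5·7=1750; k=2: 2625+0+35·15·7=6300 → min 1750 | B..D: k=2: 0+4410+5·15·42=7560; k=3: 525+0+5·7·42=1995 → min 1995.
Length 4: A..D: k=1: 0+1995+35·5·42=9345; k=2: 2625+4410+35·15·42=29085; k=3: 1750+0+35·7·42=12040 → min 9345.
Optimal order: (A ((B C) D)) with cost 9345.

9345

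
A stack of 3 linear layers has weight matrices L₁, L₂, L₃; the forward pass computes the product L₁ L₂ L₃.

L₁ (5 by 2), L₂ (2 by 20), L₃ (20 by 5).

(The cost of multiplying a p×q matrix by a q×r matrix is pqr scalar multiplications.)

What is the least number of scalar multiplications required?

Order (L₁ (L₂ L₃)): (L₂ L₃): 2×20 by 20×5 → 2×5, cost 2·20·5 = 200; (L₁ (L₂ L₃)): 5×2 by 2×5 → 5×5, cost 5·2·5 = 50; cumulative 250. Total 250.
Order ((L₁ L₂) L₃): (L₁ L₂): 5×2 by 2×20 → 5×20, cost 5·2·20 = 200; ((L₁ L₂) L₃): 5×20 by 20×5 → 5×5, cost 5·20·5 = 500; cumulative 700. Total 700.
Minimum: 250.

250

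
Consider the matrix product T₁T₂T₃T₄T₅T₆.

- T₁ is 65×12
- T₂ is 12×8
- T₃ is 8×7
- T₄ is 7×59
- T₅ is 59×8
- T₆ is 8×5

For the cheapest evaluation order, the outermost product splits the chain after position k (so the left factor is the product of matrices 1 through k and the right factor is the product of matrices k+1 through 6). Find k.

1

Adjacent pairs: T₁T₂ = 65·12·8 = 6240; T₂T₃ = 12·8·7 = 672; T₃T₄ = 8·7·59 = 3304; T₄T₅ = 7·59·8 = 3304; T₅T₆ = 59·8·5 = 2360.
Length 3: T₁..T₃: k=1: 0+672+65·12·7=6132; k=2: 6240+0+65·8·7=9880 → min 6132 | T₂..T₄: k=2: 0+3304+12·8·59=8968; k=3: 672+0+12·7·59=5628 → min 5628 | T₃..T₅: k=3: 0+3304+8·7·8=3752; k=4: 3304+0+8·59·8=7080 → min 3752 | T₄..T₆: k=4: 0+2360+7·59·5=4425; k=5: 3304+0+7·8·5=3584 → min 3584.
Length 4: T₁..T₄: k=1: 0+5628+65·12·59=51648; k=2: 6240+3304+65·8·59=40224; k=3: 6132+0+65·7·59=32977 → min 32977 | T₂..T₅: k=2: 0+3752+12·8·8=4520; k=3: 672+3304+12·7·8=4648; k=4: 5628+0+12·59·8=11292 → min 4520 | T₃..T₆: k=3: 0+3584+8·7·5=3864; k=4: 3304+2360+8·59·5=8024; k=5: 3752+0+8·8·5=4072 → min 3864.
Length 5: T₁..T₅: k=1: 0+4520+65·12·8=10760; k=2: 6240+3752+65·8·8=14152; k=3: 6132+3304+65·7·8=13076; k=4: 32977+0+65·59·8=63657 → min 10760 | T₂..T₆: k=2: 0+3864+12·8·5=4344; k=3: 672+3584+12·7·5=4676; k=4: 5628+2360+12·59·5=11528; k=5: 4520+0+12·8·5=5000 → min 4344.
Top-level splits: k=1: (T₁..T₁)·(T₂..T₆) → 0+4344+65·12·5 = 8244; k=2: (T₁..T₂)·(T₃..T₆) → 6240+3864+65·8·5 = 12704; k=3: (T₁..T₃)·(T₄..T₆) → 6132+3584+65·7·5 = 11991; k=4: (T₁..T₄)·(T₅..T₆) → 32977+2360+65·59·5 = 54512; k=5: (T₁..T₅)·(T₆..T₆) → 10760+0+65·8·5 = 13360.
Best split is after T₁, i.e. k = 1.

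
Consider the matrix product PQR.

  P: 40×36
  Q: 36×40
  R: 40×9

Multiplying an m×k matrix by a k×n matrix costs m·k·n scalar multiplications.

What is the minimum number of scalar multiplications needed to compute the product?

Order (P(QR)): (QR): 36×40 by 40×9 → 36×9, cost 36·40·9 = 12960; (P(QR)): 40×36 by 36×9 → 40×9, cost 40·36·9 = 12960; cumulative 25920. Total 25920.
Order ((PQ)R): (PQ): 40×36 by 36×40 → 40×40, cost 40·36·40 = 57600; ((PQ)R): 40×40 by 40×9 → 40×9, cost 40·40·9 = 14400; cumulative 72000. Total 72000.
Minimum: 25920.

25920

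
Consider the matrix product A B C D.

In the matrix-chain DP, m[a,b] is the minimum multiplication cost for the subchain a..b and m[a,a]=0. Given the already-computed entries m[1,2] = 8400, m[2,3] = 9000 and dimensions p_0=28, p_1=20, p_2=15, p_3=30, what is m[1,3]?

21000

m[1,3] = min over k∈[1,2] of m[1,k]+m[k+1,3]+p_{0}·p_k·p_{3}.
k=1: 0 + 9000 + 28·20·30 = 25800; k=2: 8400 + 0 + 28·15·30 = 21000.
Minimum: 21000 at k=2.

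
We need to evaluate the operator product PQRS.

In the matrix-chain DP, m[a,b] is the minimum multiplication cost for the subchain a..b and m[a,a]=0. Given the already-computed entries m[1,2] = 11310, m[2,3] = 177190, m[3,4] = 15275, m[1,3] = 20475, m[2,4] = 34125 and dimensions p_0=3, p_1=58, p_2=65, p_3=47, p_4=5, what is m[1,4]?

21180

m[1,4] = min over k∈[1,3] of m[1,k]+m[k+1,4]+p_{0}·p_k·p_{4}.
k=1: 0 + 34125 + 3·58·5 = 34995; k=2: 11310 + 15275 + 3·65·5 = 27560; k=3: 20475 + 0 + 3·47·5 = 21180.
Minimum: 21180 at k=3.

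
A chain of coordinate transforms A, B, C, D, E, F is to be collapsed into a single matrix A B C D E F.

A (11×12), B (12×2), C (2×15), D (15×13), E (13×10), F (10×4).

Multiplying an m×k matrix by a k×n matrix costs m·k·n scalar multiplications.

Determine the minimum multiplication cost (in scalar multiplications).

1082

Adjacent pairs: AB = 11·12·2 = 264; BC = 12·2·15 = 360; CD = 2·15·13 = 390; DE = 15·13·10 = 1950; EF = 13·10·4 = 520.
Length 3: A..C: k=1: 0+360+11·12·15=2340; k=2: 264+0+11·2·15=594 → min 594 | B..D: k=2: 0+390+12·2·13=702; k=3: 360+0+12·15·13=2700 → min 702 | C..E: k=3: 0+1950+2·15·10=2250; k=4: 390+0+2·13·10=650 → min 650 | D..F: k=4: 0+520+15·13·4=1300; k=5: 1950+0+15·10·4=2550 → min 1300.
Length 4: A..D: k=1: 0+702+11·12·13=2418; k=2: 264+390+11·2·13=940; k=3: 594+0+11·15·13=2739 → min 940 | B..E: k=2: 0+650+12·2·10=890; k=3: 360+1950+12·15·10=4110; k=4: 702+0+12·13·10=2262 → min 890 | C..F: k=3: 0+1300+2·15·4=1420; k=4: 390+520+2·13·4=1014; k=5: 650+0+2·10·4=730 → min 730.
Length 5: A..E: k=1: 0+890+11·12·10=2210; k=2: 264+650+11·2·10=1134; k=3: 594+1950+11·15·10=4194; k=4: 940+0+11·13·10=2370 → min 1134 | B..F: k=2: 0+730+12·2·4=826; k=3: 360+1300+12·15·4=2380; k=4: 702+520+12·13·4=1846; k=5: 890+0+12·10·4=1370 → min 826.
Length 6: A..F: k=1: 0+826+11·12·4=1354; k=2: 264+730+11·2·4=1082; k=3: 594+1300+11·15·4=2554; k=4: 940+520+11·13·4=2032; k=5: 1134+0+11·10·4=1574 → min 1082.
Optimal order: ((A B) (((C D) E) F)) with cost 1082.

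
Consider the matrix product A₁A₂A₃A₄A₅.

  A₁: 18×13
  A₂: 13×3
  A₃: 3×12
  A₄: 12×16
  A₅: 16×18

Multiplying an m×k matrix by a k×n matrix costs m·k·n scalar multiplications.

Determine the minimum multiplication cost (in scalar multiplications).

3114

Adjacent pairs: A₁A₂ = 18·13·3 = 702; A₂A₃ = 13·3·12 = 468; A₃A₄ = 3·12·16 = 576; A₄A₅ = 12·16·18 = 3456.
Length 3: A₁..A₃: k=1: 0+468+18·13·12=3276; k=2: 702+0+18·3·12=1350 → min 1350 | A₂..A₄: k=2: 0+576+13·3·16=1200; k=3: 468+0+13·12·16=2964 → min 1200 | A₃..A₅: k=3: 0+3456+3·12·18=4104; k=4: 576+0+3·16·18=1440 → min 1440.
Length 4: A₁..A₄: k=1: 0+1200+18·13·16=4944; k=2: 702+576+18·3·16=2142; k=3: 1350+0+18·12·16=4806 → min 2142 | A₂..A₅: k=2: 0+1440+13·3·18=2142; k=3: 468+3456+13·12·18=6732; k=4: 1200+0+13·16·18=4944 → min 2142.
Length 5: A₁..A₅: k=1: 0+2142+18·13·18=6354; k=2: 702+1440+18·3·18=3114; k=3: 1350+3456+18·12·18=8694; k=4: 2142+0+18·16·18=7326 → min 3114.
Optimal order: ((A₁A₂)((A₃A₄)A₅)) with cost 3114.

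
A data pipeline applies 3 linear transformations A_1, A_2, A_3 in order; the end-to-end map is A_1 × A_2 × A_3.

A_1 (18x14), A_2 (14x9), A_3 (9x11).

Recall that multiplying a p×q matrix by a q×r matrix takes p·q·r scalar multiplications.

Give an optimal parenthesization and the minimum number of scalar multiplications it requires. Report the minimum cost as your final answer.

(A_1 × (A_2 × A_3)): cost 4158.
((A_1 × A_2) × A_3): cost 4050.
Optimal: ((A_1 × A_2) × A_3) with cost 4050.

4050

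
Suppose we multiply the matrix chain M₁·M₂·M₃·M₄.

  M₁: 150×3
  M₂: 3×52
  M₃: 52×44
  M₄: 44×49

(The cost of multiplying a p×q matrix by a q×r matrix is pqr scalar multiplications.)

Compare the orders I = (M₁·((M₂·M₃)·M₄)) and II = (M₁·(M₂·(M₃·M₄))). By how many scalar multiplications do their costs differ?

Order I = (M₁·((M₂·M₃)·M₄)): (M₂·M₃): 3×52 by 52×44 → 3×44, cost 3·52·44 = 6864; ((M₂·M₃)·M₄): 3×44 by 44×49 → 3×49, cost 3·44·49 = 6468; cumulative 13332; (M₁·((M₂·M₃)·M₄)): 150×3 by 3×49 → 150×49, cost 150·3·49 = 22050; cumulative 35382. Total 35382.
Order II = (M₁·(M₂·(M₃·M₄))): (M₃·M₄): 52×44 by 44×49 → 52×49, cost 52·44·49 = 112112; (M₂·(M₃·M₄)): 3×52 by 52×49 → 3×49, cost 3·52·49 = 7644; cumulative 119756; (M₁·(M₂·(M₃·M₄))): 150×3 by 3×49 → 150×49, cost 150·3·49 = 22050; cumulative 141806. Total 141806.
Difference: |35382 − 141806| = 106424.

106424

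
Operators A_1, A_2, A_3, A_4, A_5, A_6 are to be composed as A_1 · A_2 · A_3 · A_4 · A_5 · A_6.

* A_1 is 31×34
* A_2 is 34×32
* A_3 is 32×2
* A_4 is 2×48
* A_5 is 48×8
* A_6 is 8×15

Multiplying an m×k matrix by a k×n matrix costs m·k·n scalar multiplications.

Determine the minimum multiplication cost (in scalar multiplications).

6222

Adjacent pairs: A_1A_2 = 31·34·32 = 33728; A_2A_3 = 34·32·2 = 2176; A_3A_4 = 32·2·48 = 3072; A_4A_5 = 2·48·8 = 768; A_5A_6 = 48·8·15 = 5760.
Length 3: A_1..A_3: k=1: 0+2176+31·34·2=4284; k=2: 33728+0+31·32·2=35712 → min 4284 | A_2..A_4: k=2: 0+3072+34·32·48=55296; k=3: 2176+0+34·2·48=5440 → min 5440 | A_3..A_5: k=3: 0+768+32·2·8=1280; k=4: 3072+0+32·48·8=15360 → min 1280 | A_4..A_6: k=4: 0+5760+2·48·15=7200; k=5: 768+0+2·8·15=1008 → min 1008.
Length 4: A_1..A_4: k=1: 0+5440+31·34·48=56032; k=2: 33728+3072+31·32·48=84416; k=3: 4284+0+31·2·48=7260 → min 7260 | A_2..A_5: k=2: 0+1280+34·32·8=9984; k=3: 2176+768+34·2·8=3488; k=4: 5440+0+34·48·8=18496 → min 3488 | A_3..A_6: k=3: 0+1008+32·2·15=1968; k=4: 3072+5760+32·48·15=31872; k=5: 1280+0+32·8·15=5120 → min 1968.
Length 5: A_1..A_5: k=1: 0+3488+31·34·8=11920; k=2: 33728+1280+31·32·8=42944; k=3: 4284+768+31·2·8=5548; k=4: 7260+0+31·48·8=19164 → min 5548 | A_2..A_6: k=2: 0+1968+34·32·15=18288; k=3: 2176+1008+34·2·15=4204; k=4: 5440+5760+34·48·15=35680; k=5: 3488+0+34·8·15=7568 → min 4204.
Length 6: A_1..A_6: k=1: 0+4204+31·34·15=20014; k=2: 33728+1968+31·32·15=50576; k=3: 4284+1008+31·2·15=6222; k=4: 7260+5760+31·48·15=35340; k=5: 5548+0+31·8·15=9268 → min 6222.
Optimal order: ((A_1 · (A_2 · A_3)) · ((A_4 · A_5) · A_6)) with cost 6222.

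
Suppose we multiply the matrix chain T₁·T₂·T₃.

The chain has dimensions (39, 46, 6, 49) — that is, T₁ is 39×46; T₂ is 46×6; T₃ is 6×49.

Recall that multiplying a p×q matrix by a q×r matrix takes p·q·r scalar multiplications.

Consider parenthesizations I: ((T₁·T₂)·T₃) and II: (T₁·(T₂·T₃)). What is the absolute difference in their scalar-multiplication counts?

Order I = ((T₁·T₂)·T₃): (T₁·T₂): 39×46 by 46×6 → 39×6, cost 39·46·6 = 10764; ((T₁·T₂)·T₃): 39×6 by 6×49 → 39×49, cost 39·6·49 = 11466; cumulative 22230. Total 22230.
Order II = (T₁·(T₂·T₃)): (T₂·T₃): 46×6 by 6×49 → 46×49, cost 46·6·49 = 13524; (T₁·(T₂·T₃)): 39×46 by 46×49 → 39×49, cost 39·46·49 = 87906; cumulative 101430. Total 101430.
Difference: |22230 − 101430| = 79200.

79200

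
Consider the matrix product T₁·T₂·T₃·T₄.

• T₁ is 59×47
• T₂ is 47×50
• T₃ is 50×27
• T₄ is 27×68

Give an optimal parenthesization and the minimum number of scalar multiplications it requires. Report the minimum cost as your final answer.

Adjacent pairs: T₁T₂ = 59·47·50 = 138650; T₂T₃ = 47·50·27 = 63450; T₃T₄ = 50·27·68 = 91800.
Length 3: T₁..T₃: k=1: 0+63450+59·47·27=138321; k=2: 138650+0+59·50·27=218300 → min 138321 | T₂..T₄: k=2: 0+91800+47·50·68=251600; k=3: 63450+0+47·27·68=149742 → min 149742.
Length 4: T₁..T₄: k=1: 0+149742+59·47·68=338306; k=2: 138650+91800+59·50·68=431050; k=3: 138321+0+59·27·68=246645 → min 246645.
Optimal parenthesization: ((T₁·(T₂·T₃))·T₄) with cost 246645.

246645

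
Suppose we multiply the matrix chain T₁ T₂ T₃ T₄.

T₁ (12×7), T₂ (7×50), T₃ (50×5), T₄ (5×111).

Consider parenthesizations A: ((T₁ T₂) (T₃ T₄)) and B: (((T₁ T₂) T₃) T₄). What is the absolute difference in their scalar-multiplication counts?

Order A = ((T₁ T₂) (T₃ T₄)): (T₁ T₂): 12×7 by 7×50 → 12×50, cost 12·7·50 = 4200; (T₃ T₄): 50×5 by 5×111 → 50×111, cost 50·5·111 = 27750; ((T₁ T₂) (T₃ T₄)): 12×50 by 50×111 → 12×111, cost 12·50·111 = 66600; cumulative 98550. Total 98550.
Order B = (((T₁ T₂) T₃) T₄): (T₁ T₂): 12×7 by 7×50 → 12×50, cost 12·7·50 = 4200; ((T₁ T₂) T₃): 12×50 by 50×5 → 12×5, cost 12·50·5 = 3000; cumulative 7200; (((T₁ T₂) T₃) T₄): 12×5 by 5×111 → 12×111, cost 12·5·111 = 6660; cumulative 13860. Total 13860.
Difference: |98550 − 13860| = 84690.

84690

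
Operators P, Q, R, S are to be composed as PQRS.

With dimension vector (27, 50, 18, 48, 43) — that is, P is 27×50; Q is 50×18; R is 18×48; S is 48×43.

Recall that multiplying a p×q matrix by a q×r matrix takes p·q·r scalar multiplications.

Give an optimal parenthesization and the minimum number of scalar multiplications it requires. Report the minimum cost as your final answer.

Adjacent pairs: PQ = 27·50·18 = 24300; QR = 50·18·48 = 43200; RS = 18·48·43 = 37152.
Length 3: P..R: k=1: 0+43200+27·50·48=108000; k=2: 24300+0+27·18·48=47628 → min 47628 | Q..S: k=2: 0+37152+50·18·43=75852; k=3: 43200+0+50·48·43=146400 → min 75852.
Length 4: P..S: k=1: 0+75852+27·50·43=133902; k=2: 24300+37152+27·18·43=82350; k=3: 47628+0+27·48·43=103356 → min 82350.
Optimal parenthesization: ((PQ)(RS)) with cost 82350.

82350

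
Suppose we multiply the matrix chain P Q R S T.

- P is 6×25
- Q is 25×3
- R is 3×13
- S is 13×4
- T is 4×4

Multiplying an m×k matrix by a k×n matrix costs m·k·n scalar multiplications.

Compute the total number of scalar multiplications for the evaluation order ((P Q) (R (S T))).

(P Q): 6×25 by 25×3 → 6×3, cost 6·25·3 = 450
(S T): 13×4 by 4×4 → 13×4, cost 13·4·4 = 208
(R (S T)): 3×13 by 13×4 → 3×4, cost 3·13·4 = 156; cumulative 364
((P Q) (R (S T))): 6×3 by 3×4 → 6×4, cost 6·3·4 = 72; cumulative 886
Total: 886 scalar multiplications.

886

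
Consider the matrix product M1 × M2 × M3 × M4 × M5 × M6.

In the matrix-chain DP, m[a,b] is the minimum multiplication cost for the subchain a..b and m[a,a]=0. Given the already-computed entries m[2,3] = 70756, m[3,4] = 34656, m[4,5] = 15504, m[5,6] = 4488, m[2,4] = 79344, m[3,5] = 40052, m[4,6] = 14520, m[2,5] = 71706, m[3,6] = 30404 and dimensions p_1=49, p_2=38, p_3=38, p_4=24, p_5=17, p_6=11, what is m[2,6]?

50886

m[2,6] = min over k∈[2,5] of m[2,k]+m[k+1,6]+p_{1}·p_k·p_{6}.
k=2: 0 + 30404 + 49·38·11 = 50886; k=3: 70756 + 14520 + 49·38·11 = 105758; k=4: 79344 + 4488 + 49·24·11 = 96768; k=5: 71706 + 0 + 49·17·11 = 80869.
Minimum: 50886 at k=2.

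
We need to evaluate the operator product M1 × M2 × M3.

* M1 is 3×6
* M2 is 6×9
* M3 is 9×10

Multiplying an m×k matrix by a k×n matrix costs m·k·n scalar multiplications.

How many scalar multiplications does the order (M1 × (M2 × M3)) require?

720

(M2 × M3): 6×9 by 9×10 → 6×10, cost 6·9·10 = 540
(M1 × (M2 × M3)): 3×6 by 6×10 → 3×10, cost 3·6·10 = 180; cumulative 720
Total: 720 scalar multiplications.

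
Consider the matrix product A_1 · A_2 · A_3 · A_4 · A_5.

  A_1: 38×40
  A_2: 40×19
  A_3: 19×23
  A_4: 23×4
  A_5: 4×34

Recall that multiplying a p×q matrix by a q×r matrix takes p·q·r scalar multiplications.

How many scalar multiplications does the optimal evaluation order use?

16036

Adjacent pairs: A_1A_2 = 38·40·19 = 28880; A_2A_3 = 40·19·23 = 17480; A_3A_4 = 19·23·4 = 1748; A_4A_5 = 23·4·34 = 3128.
Length 3: A_1..A_3: k=1: 0+17480+38·40·23=52440; k=2: 28880+0+38·19·23=45486 → min 45486 | A_2..A_4: k=2: 0+1748+40·19·4=4788; k=3: 17480+0+40·23·4=21160 → min 4788 | A_3..A_5: k=3: 0+3128+19·23·34=17986; k=4: 1748+0+19·4·34=4332 → min 4332.
Length 4: A_1..A_4: k=1: 0+4788+38·40·4=10868; k=2: 28880+1748+38·19·4=33516; k=3: 45486+0+38·23·4=48982 → min 10868 | A_2..A_5: k=2: 0+4332+40·19·34=30172; k=3: 17480+3128+40·23·34=51888; k=4: 4788+0+40·4·34=10228 → min 10228.
Length 5: A_1..A_5: k=1: 0+10228+38·40·34=61908; k=2: 28880+4332+38·19·34=57760; k=3: 45486+3128+38·23·34=78330; k=4: 10868+0+38·4·34=16036 → min 16036.
Optimal order: ((A_1 · (A_2 · (A_3 · A_4))) · A_5) with cost 16036.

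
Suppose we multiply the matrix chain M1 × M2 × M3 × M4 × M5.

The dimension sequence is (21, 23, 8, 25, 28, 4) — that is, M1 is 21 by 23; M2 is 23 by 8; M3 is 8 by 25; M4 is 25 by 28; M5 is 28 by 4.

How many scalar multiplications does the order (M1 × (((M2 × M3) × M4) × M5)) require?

25208

(M2 × M3): 23×8 by 8×25 → 23×25, cost 23·8·25 = 4600
((M2 × M3) × M4): 23×25 by 25×28 → 23×28, cost 23·25·28 = 16100; cumulative 20700
(((M2 × M3) × M4) × M5): 23×28 by 28×4 → 23×4, cost 23·28·4 = 2576; cumulative 23276
(M1 × (((M2 × M3) × M4) × M5)): 21×23 by 23×4 → 21×4, cost 21·23·4 = 1932; cumulative 25208
Total: 25208 scalar multiplications.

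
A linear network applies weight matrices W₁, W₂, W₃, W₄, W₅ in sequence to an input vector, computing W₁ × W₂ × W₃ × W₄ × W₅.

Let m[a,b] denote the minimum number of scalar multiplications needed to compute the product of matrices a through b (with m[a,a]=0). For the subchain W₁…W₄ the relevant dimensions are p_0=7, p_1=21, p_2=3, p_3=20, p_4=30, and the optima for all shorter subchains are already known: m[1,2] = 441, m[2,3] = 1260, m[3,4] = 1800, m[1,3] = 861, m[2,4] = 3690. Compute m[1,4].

m[1,4] = min over k∈[1,3] of m[1,k]+m[k+1,4]+p_{0}·p_k·p_{4}.
k=1: 0 + 3690 + 7·21·30 = 8100; k=2: 441 + 1800 + 7·3·30 = 2871; k=3: 861 + 0 + 7·20·30 = 5061.
Minimum: 2871 at k=2.

2871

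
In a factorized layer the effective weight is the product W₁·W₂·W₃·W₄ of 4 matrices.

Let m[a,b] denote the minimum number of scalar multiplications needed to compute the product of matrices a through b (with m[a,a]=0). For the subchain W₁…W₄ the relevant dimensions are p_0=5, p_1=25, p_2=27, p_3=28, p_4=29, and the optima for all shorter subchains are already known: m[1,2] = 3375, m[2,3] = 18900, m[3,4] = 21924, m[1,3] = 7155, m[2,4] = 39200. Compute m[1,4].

11215

m[1,4] = min over k∈[1,3] of m[1,k]+m[k+1,4]+p_{0}·p_k·p_{4}.
k=1: 0 + 39200 + 5·25·29 = 42825; k=2: 3375 + 21924 + 5·27·29 = 29214; k=3: 7155 + 0 + 5·28·29 = 11215.
Minimum: 11215 at k=3.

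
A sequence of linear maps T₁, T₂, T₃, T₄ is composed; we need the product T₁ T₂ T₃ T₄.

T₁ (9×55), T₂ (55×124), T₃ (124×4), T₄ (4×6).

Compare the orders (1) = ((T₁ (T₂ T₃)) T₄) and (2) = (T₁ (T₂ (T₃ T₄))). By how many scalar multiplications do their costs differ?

Order (1) = ((T₁ (T₂ T₃)) T₄): (T₂ T₃): 55×124 by 124×4 → 55×4, cost 55·124·4 = 27280; (T₁ (T₂ T₃)): 9×55 by 55×4 → 9×4, cost 9·55·4 = 1980; cumulative 29260; ((T₁ (T₂ T₃)) T₄): 9×4 by 4×6 → 9×6, cost 9·4·6 = 216; cumulative 29476. Total 29476.
Order (2) = (T₁ (T₂ (T₃ T₄))): (T₃ T₄): 124×4 by 4×6 → 124×6, cost 124·4·6 = 2976; (T₂ (T₃ T₄)): 55×124 by 124×6 → 55×6, cost 55·124·6 = 40920; cumulative 43896; (T₁ (T₂ (T₃ T₄))): 9×55 by 55×6 → 9×6, cost 9·55·6 = 2970; cumulative 46866. Total 46866.
Difference: |29476 − 46866| = 17390.

17390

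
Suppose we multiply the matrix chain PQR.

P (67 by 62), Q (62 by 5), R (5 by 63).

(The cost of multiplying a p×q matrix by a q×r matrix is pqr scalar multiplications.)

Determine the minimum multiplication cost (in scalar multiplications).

Order (P(QR)): (QR): 62×5 by 5×63 → 62×63, cost 62·5·63 = 19530; (P(QR)): 67×62 by 62×63 → 67×63, cost 67·62·63 = 261702; cumulative 281232. Total 281232.
Order ((PQ)R): (PQ): 67×62 by 62×5 → 67×5, cost 67·62·5 = 20770; ((PQ)R): 67×5 by 5×63 → 67×63, cost 67·5·63 = 21105; cumulative 41875. Total 41875.
Minimum: 41875.

41875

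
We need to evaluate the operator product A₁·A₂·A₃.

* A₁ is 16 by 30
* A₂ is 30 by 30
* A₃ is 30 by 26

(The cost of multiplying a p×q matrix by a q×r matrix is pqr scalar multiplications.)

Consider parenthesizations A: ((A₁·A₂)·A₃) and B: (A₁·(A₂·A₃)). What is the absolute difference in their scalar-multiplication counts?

9000

Order A = ((A₁·A₂)·A₃): (A₁·A₂): 16×30 by 30×30 → 16×30, cost 16·30·30 = 14400; ((A₁·A₂)·A₃): 16×30 by 30×26 → 16×26, cost 16·30·26 = 12480; cumulative 26880. Total 26880.
Order B = (A₁·(A₂·A₃)): (A₂·A₃): 30×30 by 30×26 → 30×26, cost 30·30·26 = 23400; (A₁·(A₂·A₃)): 16×30 by 30×26 → 16×26, cost 16·30·26 = 12480; cumulative 35880. Total 35880.
Difference: |26880 − 35880| = 9000.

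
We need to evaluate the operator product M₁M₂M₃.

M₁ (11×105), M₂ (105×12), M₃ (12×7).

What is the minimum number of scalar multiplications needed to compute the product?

14784

Order (M₁(M₂M₃)): (M₂M₃): 105×12 by 12×7 → 105×7, cost 105·12·7 = 8820; (M₁(M₂M₃)): 11×105 by 105×7 → 11×7, cost 11·105·7 = 8085; cumulative 16905. Total 16905.
Order ((M₁M₂)M₃): (M₁M₂): 11×105 by 105×12 → 11×12, cost 11·105·12 = 13860; ((M₁M₂)M₃): 11×12 by 12×7 → 11×7, cost 11·12·7 = 924; cumulative 14784. Total 14784.
Minimum: 14784.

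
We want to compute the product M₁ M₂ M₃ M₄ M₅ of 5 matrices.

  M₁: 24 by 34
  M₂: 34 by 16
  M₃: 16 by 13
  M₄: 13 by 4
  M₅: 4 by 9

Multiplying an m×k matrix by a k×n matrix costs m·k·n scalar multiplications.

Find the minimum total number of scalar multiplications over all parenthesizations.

7136

Adjacent pairs: M₁M₂ = 24·34·16 = 13056; M₂M₃ = 34·16·13 = 7072; M₃M₄ = 16·13·4 = 832; M₄M₅ = 13·4·9 = 468.
Length 3: M₁..M₃: k=1: 0+7072+24·34·13=17680; k=2: 13056+0+24·16·13=18048 → min 17680 | M₂..M₄: k=2: 0+832+34·16·4=3008; k=3: 7072+0+34·13·4=8840 → min 3008 | M₃..M₅: k=3: 0+468+16·13·9=2340; k=4: 832+0+16·4·9=1408 → min 1408.
Length 4: M₁..M₄: k=1: 0+3008+24·34·4=6272; k=2: 13056+832+24·16·4=15424; k=3: 17680+0+24·13·4=18928 → min 6272 | M₂..M₅: k=2: 0+1408+34·16·9=6304; k=3: 7072+468+34·13·9=11518; k=4: 3008+0+34·4·9=4232 → min 4232.
Length 5: M₁..M₅: k=1: 0+4232+24·34·9=11576; k=2: 13056+1408+24·16·9=17920; k=3: 17680+468+24·13·9=20956; k=4: 6272+0+24·4·9=7136 → min 7136.
Optimal order: ((M₁ (M₂ (M₃ M₄))) M₅) with cost 7136.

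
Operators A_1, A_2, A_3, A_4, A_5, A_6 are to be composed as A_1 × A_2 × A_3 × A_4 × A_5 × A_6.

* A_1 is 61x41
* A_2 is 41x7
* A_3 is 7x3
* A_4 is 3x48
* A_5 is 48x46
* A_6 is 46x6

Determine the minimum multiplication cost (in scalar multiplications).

16914

Adjacent pairs: A_1A_2 = 61·41·7 = 17507; A_2A_3 = 41·7·3 = 861; A_3A_4 = 7·3·48 = 1008; A_4A_5 = 3·48·46 = 6624; A_5A_6 = 48·46·6 = 13248.
Length 3: A_1..A_3: k=1: 0+861+61·41·3=8364; k=2: 17507+0+61·7·3=18788 → min 8364 | A_2..A_4: k=2: 0+1008+41·7·48=14784; k=3: 861+0+41·3·48=6765 → min 6765 | A_3..A_5: k=3: 0+6624+7·3·46=7590; k=4: 1008+0+7·48·46=16464 → min 7590 | A_4..A_6: k=4: 0+13248+3·48·6=14112; k=5: 6624+0+3·46·6=7452 → min 7452.
Length 4: A_1..A_4: k=1: 0+6765+61·41·48=126813; k=2: 17507+1008+61·7·48=39011; k=3: 8364+0+61·3·48=17148 → min 17148 | A_2..A_5: k=2: 0+7590+41·7·46=20792; k=3: 861+6624+41·3·46=13143; k=4: 6765+0+41·48·46=97293 → min 13143 | A_3..A_6: k=3: 0+7452+7·3·6=7578; k=4: 1008+13248+7·48·6=16272; k=5: 7590+0+7·46·6=9522 → min 7578.
Length 5: A_1..A_5: k=1: 0+13143+61·41·46=128189; k=2: 17507+7590+61·7·46=44739; k=3: 8364+6624+61·3·46=23406; k=4: 17148+0+61·48·46=151836 → min 23406 | A_2..A_6: k=2: 0+7578+41·7·6=9300; k=3: 861+7452+41·3·6=9051; k=4: 6765+13248+41·48·6=31821; k=5: 13143+0+41·46·6=24459 → min 9051.
Length 6: A_1..A_6: k=1: 0+9051+61·41·6=24057; k=2: 17507+7578+61·7·6=27647; k=3: 8364+7452+61·3·6=16914; k=4: 17148+13248+61·48·6=47964; k=5: 23406+0+61·46·6=40242 → min 16914.
Optimal order: ((A_1 × (A_2 × A_3)) × ((A_4 × A_5) × A_6)) with cost 16914.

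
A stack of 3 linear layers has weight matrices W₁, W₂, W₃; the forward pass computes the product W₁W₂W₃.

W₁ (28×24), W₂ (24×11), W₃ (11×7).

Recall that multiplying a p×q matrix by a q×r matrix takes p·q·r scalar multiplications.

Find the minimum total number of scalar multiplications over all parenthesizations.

6552

Order (W₁(W₂W₃)): (W₂W₃): 24×11 by 11×7 → 24×7, cost 24·11·7 = 1848; (W₁(W₂W₃)): 28×24 by 24×7 → 28×7, cost 28·24·7 = 4704; cumulative 6552. Total 6552.
Order ((W₁W₂)W₃): (W₁W₂): 28×24 by 24×11 → 28×11, cost 28·24·11 = 7392; ((W₁W₂)W₃): 28×11 by 11×7 → 28×7, cost 28·11·7 = 2156; cumulative 9548. Total 9548.
Minimum: 6552.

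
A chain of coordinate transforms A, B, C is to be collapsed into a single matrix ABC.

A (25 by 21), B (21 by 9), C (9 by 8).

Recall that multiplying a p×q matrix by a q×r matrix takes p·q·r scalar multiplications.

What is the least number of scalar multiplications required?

Order (A(BC)): (BC): 21×9 by 9×8 → 21×8, cost 21·9·8 = 1512; (A(BC)): 25×21 by 21×8 → 25×8, cost 25·21·8 = 4200; cumulative 5712. Total 5712.
Order ((AB)C): (AB): 25×21 by 21×9 → 25×9, cost 25·21·9 = 4725; ((AB)C): 25×9 by 9×8 → 25×8, cost 25·9·8 = 1800; cumulative 6525. Total 6525.
Minimum: 5712.

5712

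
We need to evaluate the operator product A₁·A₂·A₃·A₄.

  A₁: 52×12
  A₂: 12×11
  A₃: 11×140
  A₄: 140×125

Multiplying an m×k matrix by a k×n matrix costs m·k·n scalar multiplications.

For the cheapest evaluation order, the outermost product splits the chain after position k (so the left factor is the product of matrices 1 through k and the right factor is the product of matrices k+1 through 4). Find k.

Adjacent pairs: A₁A₂ = 52·12·11 = 6864; A₂A₃ = 12·11·140 = 18480; A₃A₄ = 11·140·125 = 192500.
Length 3: A₁..A₃: k=1: 0+18480+52·12·140=105840; k=2: 6864+0+52·11·140=86944 → min 86944 | A₂..A₄: k=2: 0+192500+12·11·125=209000; k=3: 18480+0+12·140·125=228480 → min 209000.
Top-level splits: k=1: (A₁..A₁)·(A₂..A₄) → 0+209000+52·12·125 = 287000; k=2: (A₁..A₂)·(A₃..A₄) → 6864+192500+52·11·125 = 270864; k=3: (A₁..A₃)·(A₄..A₄) → 86944+0+52·140·125 = 996944.
Best split is after A₂, i.e. k = 2.

2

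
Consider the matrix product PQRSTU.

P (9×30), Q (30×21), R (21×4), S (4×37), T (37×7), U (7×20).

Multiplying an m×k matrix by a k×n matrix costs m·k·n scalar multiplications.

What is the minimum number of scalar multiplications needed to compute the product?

5916

Adjacent pairs: PQ = 9·30·21 = 5670; QR = 30·21·4 = 2520; RS = 21·4·37 = 3108; ST = 4·37·7 = 1036; TU = 37·7·20 = 5180.
Length 3: P..R: k=1: 0+2520+9·30·4=3600; k=2: 5670+0+9·21·4=6426 → min 3600 | Q..S: k=2: 0+3108+30·21·37=26418; k=3: 2520+0+30·4·37=6960 → min 6960 | R..T: k=3: 0+1036+21·4·7=1624; k=4: 3108+0+21·37·7=8547 → min 1624 | S..U: k=4: 0+5180+4·37·20=8140; k=5: 1036+0+4·7·20=1596 → min 1596.
Length 4: P..S: k=1: 0+6960+9·30·37=16950; k=2: 5670+3108+9·21·37=15771; k=3: 3600+0+9·4·37=4932 → min 4932 | Q..T: k=2: 0+1624+30·21·7=6034; k=3: 2520+1036+30·4·7=4396; k=4: 6960+0+30·37·7=14730 → min 4396 | R..U: k=3: 0+1596+21·4·20=3276; k=4: 3108+5180+21·37·20=23828; k=5: 1624+0+21·7·20=4564 → min 3276.
Length 5: P..T: k=1: 0+4396+9·30·7=6286; k=2: 5670+1624+9·21·7=8617; k=3: 3600+1036+9·4·7=4888; k=4: 4932+0+9·37·7=7263 → min 4888 | Q..U: k=2: 0+3276+30·21·20=15876; k=3: 2520+1596+30·4·20=6516; k=4: 6960+5180+30·37·20=34340; k=5: 4396+0+30·7·20=8596 → min 6516.
Length 6: P..U: k=1: 0+6516+9·30·20=11916; k=2: 5670+3276+9·21·20=12726; k=3: 3600+1596+9·4·20=5916; k=4: 4932+5180+9·37·20=16772; k=5: 4888+0+9·7·20=6148 → min 5916.
Optimal order: ((P(QR))((ST)U)) with cost 5916.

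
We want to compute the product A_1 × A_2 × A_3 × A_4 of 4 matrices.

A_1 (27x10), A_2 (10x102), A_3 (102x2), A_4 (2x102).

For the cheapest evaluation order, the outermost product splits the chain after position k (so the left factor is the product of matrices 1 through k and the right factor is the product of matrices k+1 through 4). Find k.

Adjacent pairs: A_1A_2 = 27·10·102 = 27540; A_2A_3 = 10·102·2 = 2040; A_3A_4 = 102·2·102 = 20808.
Length 3: A_1..A_3: k=1: 0+2040+27·10·2=2580; k=2: 27540+0+27·102·2=33048 → min 2580 | A_2..A_4: k=2: 0+20808+10·102·102=124848; k=3: 2040+0+10·2·102=4080 → min 4080.
Top-level splits: k=1: (A_1..A_1)·(A_2..A_4) → 0+4080+27·10·102 = 31620; k=2: (A_1..A_2)·(A_3..A_4) → 27540+20808+27·102·102 = 329256; k=3: (A_1..A_3)·(A_4..A_4) → 2580+0+27·2·102 = 8088.
Best split is after A_3, i.e. k = 3.

3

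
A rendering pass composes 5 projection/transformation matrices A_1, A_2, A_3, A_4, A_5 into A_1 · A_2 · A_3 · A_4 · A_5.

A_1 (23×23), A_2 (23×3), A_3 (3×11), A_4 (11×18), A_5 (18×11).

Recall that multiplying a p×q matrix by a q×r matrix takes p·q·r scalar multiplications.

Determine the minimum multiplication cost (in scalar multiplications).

Adjacent pairs: A_1A_2 = 23·23·3 = 1587; A_2A_3 = 23·3·11 = 759; A_3A_4 = 3·11·18 = 594; A_4A_5 = 11·18·11 = 2178.
Length 3: A_1..A_3: k=1: 0+759+23·23·11=6578; k=2: 1587+0+23·3·11=2346 → min 2346 | A_2..A_4: k=2: 0+594+23·3·18=1836; k=3: 759+0+23·11·18=5313 → min 1836 | A_3..A_5: k=3: 0+2178+3·11·11=2541; k=4: 594+0+3·18·11=1188 → min 1188.
Length 4: A_1..A_4: k=1: 0+1836+23·23·18=11358; k=2: 1587+594+23·3·18=3423; k=3: 2346+0+23·11·18=6900 → min 3423 | A_2..A_5: k=2: 0+1188+23·3·11=1947; k=3: 759+2178+23·11·11=5720; k=4: 1836+0+23·18·11=6390 → min 1947.
Length 5: A_1..A_5: k=1: 0+1947+23·23·11=7766; k=2: 1587+1188+23·3·11=3534; k=3: 2346+2178+23·11·11=7307; k=4: 3423+0+23·18·11=7977 → min 3534.
Optimal order: ((A_1 · A_2) · ((A_3 · A_4) · A_5)) with cost 3534.

3534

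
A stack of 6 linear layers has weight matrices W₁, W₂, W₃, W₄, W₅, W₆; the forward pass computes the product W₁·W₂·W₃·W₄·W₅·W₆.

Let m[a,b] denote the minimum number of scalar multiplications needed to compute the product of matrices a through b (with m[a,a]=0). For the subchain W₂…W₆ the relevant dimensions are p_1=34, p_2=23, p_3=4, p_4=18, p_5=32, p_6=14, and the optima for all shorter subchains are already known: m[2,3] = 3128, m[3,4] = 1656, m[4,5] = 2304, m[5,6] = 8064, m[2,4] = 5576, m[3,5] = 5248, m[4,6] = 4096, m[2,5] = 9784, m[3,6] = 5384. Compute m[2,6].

m[2,6] = min over k∈[2,5] of m[2,k]+m[k+1,6]+p_{1}·p_k·p_{6}.
k=2: 0 + 5384 + 34·23·14 = 16332; k=3: 3128 + 4096 + 34·4·14 = 9128; k=4: 5576 + 8064 + 34·18·14 = 22208; k=5: 9784 + 0 + 34·32·14 = 25016.
Minimum: 9128 at k=3.

9128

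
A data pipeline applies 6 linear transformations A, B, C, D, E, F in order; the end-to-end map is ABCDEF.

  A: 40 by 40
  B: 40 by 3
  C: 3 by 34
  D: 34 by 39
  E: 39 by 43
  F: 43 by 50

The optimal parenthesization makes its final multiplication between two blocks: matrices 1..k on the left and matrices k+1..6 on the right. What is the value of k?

2

Adjacent pairs: AB = 40·40·3 = 4800; BC = 40·3·34 = 4080; CD = 3·34·39 = 3978; DE = 34·39·43 = 57018; EF = 39·43·50 = 83850.
Length 3: A..C: k=1: 0+4080+40·40·34=58480; k=2: 4800+0+40·3·34=8880 → min 8880 | B..D: k=2: 0+3978+40·3·39=8658; k=3: 4080+0+40·34·39=57120 → min 8658 | C..E: k=3: 0+57018+3·34·43=61404; k=4: 3978+0+3·39·43=9009 → min 9009 | D..F: k=4: 0+83850+34·39·50=150150; k=5: 57018+0+34·43·50=130118 → min 130118.
Length 4: A..D: k=1: 0+8658+40·40·39=71058; k=2: 4800+3978+40·3·39=13458; k=3: 8880+0+40·34·39=61920 → min 13458 | B..E: k=2: 0+9009+40·3·43=14169; k=3: 4080+57018+40·34·43=119578; k=4: 8658+0+40·39·43=75738 → min 14169 | C..F: k=3: 0+130118+3·34·50=135218; k=4: 3978+83850+3·39·50=93678; k=5: 9009+0+3·43·50=15459 → min 15459.
Length 5: A..E: k=1: 0+14169+40·40·43=82969; k=2: 4800+9009+40·3·43=18969; k=3: 8880+57018+40·34·43=124378; k=4: 13458+0+40·39·43=80538 → min 18969 | B..F: k=2: 0+15459+40·3·50=21459; k=3: 4080+130118+40·34·50=202198; k=4: 8658+83850+40·39·50=170508; k=5: 14169+0+40·43·50=100169 → min 21459.
Top-level splits: k=1: (A..A)·(B..F) → 0+21459+40·40·50 = 101459; k=2: (A..B)·(C..F) → 4800+15459+40·3·50 = 26259; k=3: (A..C)·(D..F) → 8880+130118+40·34·50 = 206998; k=4: (A..D)·(E..F) → 13458+83850+40·39·50 = 175308; k=5: (A..E)·(F..F) → 18969+0+40·43·50 = 104969.
Best split is after B, i.e. k = 2.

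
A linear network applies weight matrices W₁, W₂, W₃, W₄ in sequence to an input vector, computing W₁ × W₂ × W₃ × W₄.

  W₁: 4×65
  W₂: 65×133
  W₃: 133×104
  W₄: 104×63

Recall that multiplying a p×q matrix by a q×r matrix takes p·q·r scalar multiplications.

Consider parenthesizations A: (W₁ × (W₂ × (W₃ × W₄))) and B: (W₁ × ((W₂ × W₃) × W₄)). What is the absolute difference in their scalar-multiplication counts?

91091

Order A = (W₁ × (W₂ × (W₃ × W₄))): (W₃ × W₄): 133×104 by 104×63 → 133×63, cost 133·104·63 = 871416; (W₂ × (W₃ × W₄)): 65×133 by 133×63 → 65×63, cost 65·133·63 = 544635; cumulative 1416051; (W₁ × (W₂ × (W₃ × W₄))): 4×65 by 65×63 → 4×63, cost 4·65·63 = 16380; cumulative 1432431. Total 1432431.
Order B = (W₁ × ((W₂ × W₃) × W₄)): (W₂ × W₃): 65×133 by 133×104 → 65×104, cost 65·133·104 = 899080; ((W₂ × W₃) × W₄): 65×104 by 104×63 → 65×63, cost 65·104·63 = 425880; cumulative 1324960; (W₁ × ((W₂ × W₃) × W₄)): 4×65 by 65×63 → 4×63, cost 4·65·63 = 16380; cumulative 1341340. Total 1341340.
Difference: |1432431 − 1341340| = 91091.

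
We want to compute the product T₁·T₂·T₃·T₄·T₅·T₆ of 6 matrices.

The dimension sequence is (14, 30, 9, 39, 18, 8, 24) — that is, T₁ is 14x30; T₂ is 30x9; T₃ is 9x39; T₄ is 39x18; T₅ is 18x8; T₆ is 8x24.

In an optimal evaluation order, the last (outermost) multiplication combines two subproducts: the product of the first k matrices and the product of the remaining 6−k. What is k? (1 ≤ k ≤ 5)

5

Adjacent pairs: T₁T₂ = 14·30·9 = 3780; T₂T₃ = 30·9·39 = 10530; T₃T₄ = 9·39·18 = 6318; T₄T₅ = 39·18·8 = 5616; T₅T₆ = 18·8·24 = 3456.
Length 3: T₁..T₃: k=1: 0+10530+14·30·39=26910; k=2: 3780+0+14·9·39=8694 → min 8694 | T₂..T₄: k=2: 0+6318+30·9·18=11178; k=3: 10530+0+30·39·18=31590 → min 11178 | T₃..T₅: k=3: 0+5616+9·39·8=8424; k=4: 6318+0+9·18·8=7614 → min 7614 | T₄..T₆: k=4: 0+3456+39·18·24=20304; k=5: 5616+0+39·8·24=13104 → min 13104.
Length 4: T₁..T₄: k=1: 0+11178+14·30·18=18738; k=2: 3780+6318+14·9·18=12366; k=3: 8694+0+14·39·18=18522 → min 12366 | T₂..T₅: k=2: 0+7614+30·9·8=9774; k=3: 10530+5616+30·39·8=25506; k=4: 11178+0+30·18·8=15498 → min 9774 | T₃..T₆: k=3: 0+13104+9·39·24=21528; k=4: 6318+3456+9·18·24=13662; k=5: 7614+0+9·8·24=9342 → min 9342.
Length 5: T₁..T₅: k=1: 0+9774+14·30·8=13134; k=2: 3780+7614+14·9·8=12402; k=3: 8694+5616+14·39·8=18678; k=4: 12366+0+14·18·8=14382 → min 12402 | T₂..T₆: k=2: 0+9342+30·9·24=15822; k=3: 10530+13104+30·39·24=51714; k=4: 11178+3456+30·18·24=27594; k=5: 9774+0+30·8·24=15534 → min 15534.
Top-level splits: k=1: (T₁..T₁)·(T₂..T₆) → 0+15534+14·30·24 = 25614; k=2: (T₁..T₂)·(T₃..T₆) → 3780+9342+14·9·24 = 16146; k=3: (T₁..T₃)·(T₄..T₆) → 8694+13104+14·39·24 = 34902; k=4: (T₁..T₄)·(T₅..T₆) → 12366+3456+14·18·24 = 21870; k=5: (T₁..T₅)·(T₆..T₆) → 12402+0+14·8·24 = 15090.
Best split is after T₅, i.e. k = 5.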